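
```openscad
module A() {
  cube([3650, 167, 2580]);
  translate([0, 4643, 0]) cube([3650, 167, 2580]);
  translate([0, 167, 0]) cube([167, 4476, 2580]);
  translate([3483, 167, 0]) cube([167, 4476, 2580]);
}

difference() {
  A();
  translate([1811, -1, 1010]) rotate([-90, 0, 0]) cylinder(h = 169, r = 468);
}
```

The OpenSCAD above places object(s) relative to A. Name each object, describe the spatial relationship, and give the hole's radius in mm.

The subtracted cylinder has r = 468 mm.

A is a house frame. The house frame has a circular hole through its front wall. The hole's radius is 468 mm.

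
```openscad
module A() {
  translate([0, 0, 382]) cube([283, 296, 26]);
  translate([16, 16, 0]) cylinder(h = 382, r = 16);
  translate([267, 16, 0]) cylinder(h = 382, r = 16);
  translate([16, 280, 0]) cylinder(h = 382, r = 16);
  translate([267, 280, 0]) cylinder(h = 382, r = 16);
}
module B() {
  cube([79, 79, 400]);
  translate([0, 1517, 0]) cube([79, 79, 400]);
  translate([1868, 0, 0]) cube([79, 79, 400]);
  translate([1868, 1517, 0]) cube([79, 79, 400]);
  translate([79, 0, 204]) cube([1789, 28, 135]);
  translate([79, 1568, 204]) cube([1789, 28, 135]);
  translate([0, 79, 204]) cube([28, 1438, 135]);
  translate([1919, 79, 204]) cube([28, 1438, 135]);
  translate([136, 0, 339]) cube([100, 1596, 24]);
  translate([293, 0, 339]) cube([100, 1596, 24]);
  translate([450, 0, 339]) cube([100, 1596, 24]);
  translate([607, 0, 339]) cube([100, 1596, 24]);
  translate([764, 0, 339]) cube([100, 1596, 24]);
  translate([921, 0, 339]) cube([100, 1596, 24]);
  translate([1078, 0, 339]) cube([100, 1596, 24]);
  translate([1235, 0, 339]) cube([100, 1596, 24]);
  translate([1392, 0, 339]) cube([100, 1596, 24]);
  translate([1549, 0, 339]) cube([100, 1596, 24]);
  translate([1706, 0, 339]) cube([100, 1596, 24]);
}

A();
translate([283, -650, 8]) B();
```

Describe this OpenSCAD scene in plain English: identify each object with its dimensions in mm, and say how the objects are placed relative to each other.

A is a simple wooden stool: a rectangular seat 283 mm (x) by 296 mm (y), 26 mm thick, top face at z = 408 mm, on four round legs, each 32 mm in diameter. The legs rest on z = 0, each leg's axis is inset half a diameter from the nearest pair of seat edges (so the leg's bounding box is flush with the corner).

B is a bed frame 1947 mm long (x) by 1596 mm wide (y). Four 79×79 mm corner posts, 400 mm tall, at the corners of the footprint. Four rails of 28 mm thickness and 135 mm height run between adjacent posts with their undersides at z = 204 mm, their outer faces flush with the outside of the frame (the two x-running rails run between the posts' inner faces; the two y-running rails run between the posts' inner faces). 11 slats, each 100 mm wide (x) and 24 mm thick, lie across the top of the two x-running rails, running the full 1596 mm width of the frame in y; the slats are evenly spaced along x between the inner faces of the end posts with equal gaps (rounded down to the nearest mm) at the −x end and between each pair — any rounding remainder accumulates at the +x end.

The bed frame is beside the stool with their tops flush at z = 408.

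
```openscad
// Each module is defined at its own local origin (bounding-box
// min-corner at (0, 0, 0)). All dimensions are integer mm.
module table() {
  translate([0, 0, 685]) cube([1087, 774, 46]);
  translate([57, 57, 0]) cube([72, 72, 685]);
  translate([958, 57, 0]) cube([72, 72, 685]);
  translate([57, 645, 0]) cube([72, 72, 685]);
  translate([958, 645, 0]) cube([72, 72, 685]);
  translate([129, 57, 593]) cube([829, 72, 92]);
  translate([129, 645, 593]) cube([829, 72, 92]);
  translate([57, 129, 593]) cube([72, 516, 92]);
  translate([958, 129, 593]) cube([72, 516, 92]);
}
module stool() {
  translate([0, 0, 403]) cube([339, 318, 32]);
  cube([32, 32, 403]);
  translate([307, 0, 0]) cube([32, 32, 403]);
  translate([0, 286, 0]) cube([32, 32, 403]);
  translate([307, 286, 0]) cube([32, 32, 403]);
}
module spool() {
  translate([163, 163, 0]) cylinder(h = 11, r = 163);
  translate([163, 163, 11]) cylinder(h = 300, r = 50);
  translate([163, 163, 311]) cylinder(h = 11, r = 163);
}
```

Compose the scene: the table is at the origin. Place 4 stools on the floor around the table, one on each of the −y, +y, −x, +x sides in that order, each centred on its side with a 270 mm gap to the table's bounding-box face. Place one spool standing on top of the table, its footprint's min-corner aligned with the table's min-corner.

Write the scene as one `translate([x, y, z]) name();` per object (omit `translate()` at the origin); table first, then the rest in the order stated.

table();
translate([374, -588, 0]) stool();
translate([374, 1044, 0]) stool();
translate([-609, 228, 0]) stool();
translate([1357, 228, 0]) stool();
translate([0, 0, 731]) spool();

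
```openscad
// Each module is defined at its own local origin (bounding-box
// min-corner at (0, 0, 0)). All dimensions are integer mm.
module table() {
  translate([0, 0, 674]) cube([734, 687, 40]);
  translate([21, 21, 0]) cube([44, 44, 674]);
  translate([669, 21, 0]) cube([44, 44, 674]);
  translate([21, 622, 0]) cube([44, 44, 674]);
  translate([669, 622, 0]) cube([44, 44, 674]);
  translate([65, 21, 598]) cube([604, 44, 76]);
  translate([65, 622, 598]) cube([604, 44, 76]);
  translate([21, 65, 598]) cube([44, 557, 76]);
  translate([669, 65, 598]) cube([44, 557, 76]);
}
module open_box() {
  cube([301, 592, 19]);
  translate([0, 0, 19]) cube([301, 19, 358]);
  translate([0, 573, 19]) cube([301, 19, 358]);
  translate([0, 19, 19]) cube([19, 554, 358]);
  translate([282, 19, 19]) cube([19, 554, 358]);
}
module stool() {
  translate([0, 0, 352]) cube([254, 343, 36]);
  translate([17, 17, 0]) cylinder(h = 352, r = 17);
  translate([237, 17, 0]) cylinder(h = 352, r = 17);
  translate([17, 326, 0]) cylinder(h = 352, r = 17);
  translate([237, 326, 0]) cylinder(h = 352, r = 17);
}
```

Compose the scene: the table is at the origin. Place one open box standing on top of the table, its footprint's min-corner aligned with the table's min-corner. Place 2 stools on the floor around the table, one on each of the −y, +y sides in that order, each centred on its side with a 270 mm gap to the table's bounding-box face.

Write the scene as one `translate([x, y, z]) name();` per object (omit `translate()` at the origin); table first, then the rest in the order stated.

table();
translate([0, 0, 714]) open_box();
translate([240, -613, 0]) stool();
translate([240, 957, 0]) stool();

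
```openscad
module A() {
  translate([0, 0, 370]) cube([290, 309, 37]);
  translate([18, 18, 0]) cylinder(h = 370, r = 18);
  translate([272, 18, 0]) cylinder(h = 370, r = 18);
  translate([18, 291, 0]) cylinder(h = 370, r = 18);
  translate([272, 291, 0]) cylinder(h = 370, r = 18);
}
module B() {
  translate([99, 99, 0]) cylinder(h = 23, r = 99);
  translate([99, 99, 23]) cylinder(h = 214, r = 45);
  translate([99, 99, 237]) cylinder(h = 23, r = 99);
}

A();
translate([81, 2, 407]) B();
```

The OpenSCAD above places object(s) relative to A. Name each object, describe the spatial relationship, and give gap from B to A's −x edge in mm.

The spool's min-x is at 81; the stool's min-x is 0; gap = 81 mm.

A is a stool. B is a spool. The spool is on top of the stool. The gap from the spool to the stool's −x edge is 81 mm.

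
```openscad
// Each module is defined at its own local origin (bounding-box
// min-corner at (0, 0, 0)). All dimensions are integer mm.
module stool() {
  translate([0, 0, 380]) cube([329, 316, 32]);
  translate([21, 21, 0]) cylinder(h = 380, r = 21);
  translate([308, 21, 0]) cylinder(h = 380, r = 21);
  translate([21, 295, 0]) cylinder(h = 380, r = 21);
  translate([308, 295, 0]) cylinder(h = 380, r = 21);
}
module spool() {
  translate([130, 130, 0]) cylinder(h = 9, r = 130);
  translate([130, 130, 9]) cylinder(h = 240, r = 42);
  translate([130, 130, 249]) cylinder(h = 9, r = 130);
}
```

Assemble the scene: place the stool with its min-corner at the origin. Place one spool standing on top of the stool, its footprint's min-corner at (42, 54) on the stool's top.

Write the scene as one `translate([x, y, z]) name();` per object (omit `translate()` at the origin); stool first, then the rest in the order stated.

stool();
translate([42, 54, 412]) spool();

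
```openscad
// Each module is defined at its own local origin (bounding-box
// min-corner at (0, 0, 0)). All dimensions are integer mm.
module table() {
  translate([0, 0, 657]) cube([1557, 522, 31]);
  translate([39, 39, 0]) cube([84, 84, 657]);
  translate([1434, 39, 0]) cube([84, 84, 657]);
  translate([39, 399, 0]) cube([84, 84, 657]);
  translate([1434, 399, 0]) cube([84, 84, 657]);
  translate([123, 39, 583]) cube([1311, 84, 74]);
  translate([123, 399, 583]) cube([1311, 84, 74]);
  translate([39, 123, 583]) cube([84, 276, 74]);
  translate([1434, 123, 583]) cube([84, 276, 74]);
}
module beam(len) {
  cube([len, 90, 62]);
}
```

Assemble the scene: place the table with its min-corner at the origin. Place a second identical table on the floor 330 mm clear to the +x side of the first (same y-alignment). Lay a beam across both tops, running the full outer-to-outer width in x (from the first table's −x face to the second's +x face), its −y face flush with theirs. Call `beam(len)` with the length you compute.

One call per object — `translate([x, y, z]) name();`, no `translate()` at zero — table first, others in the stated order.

table();
translate([1887, 0, 0]) table();
translate([0, 0, 688]) beam(3444);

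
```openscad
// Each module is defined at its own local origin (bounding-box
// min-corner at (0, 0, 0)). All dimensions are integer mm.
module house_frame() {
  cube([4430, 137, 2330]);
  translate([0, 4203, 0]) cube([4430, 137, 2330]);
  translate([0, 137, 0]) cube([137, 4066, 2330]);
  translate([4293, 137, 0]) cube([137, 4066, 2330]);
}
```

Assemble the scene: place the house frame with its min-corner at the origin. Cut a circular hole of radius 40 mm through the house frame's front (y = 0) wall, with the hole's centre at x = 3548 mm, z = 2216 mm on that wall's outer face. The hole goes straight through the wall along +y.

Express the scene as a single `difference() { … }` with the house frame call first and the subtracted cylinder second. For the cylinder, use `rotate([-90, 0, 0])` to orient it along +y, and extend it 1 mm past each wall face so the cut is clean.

difference() {
  house_frame();
  translate([3548, -1, 2216]) rotate([-90, 0, 0]) cylinder(h = 139, r = 40);
}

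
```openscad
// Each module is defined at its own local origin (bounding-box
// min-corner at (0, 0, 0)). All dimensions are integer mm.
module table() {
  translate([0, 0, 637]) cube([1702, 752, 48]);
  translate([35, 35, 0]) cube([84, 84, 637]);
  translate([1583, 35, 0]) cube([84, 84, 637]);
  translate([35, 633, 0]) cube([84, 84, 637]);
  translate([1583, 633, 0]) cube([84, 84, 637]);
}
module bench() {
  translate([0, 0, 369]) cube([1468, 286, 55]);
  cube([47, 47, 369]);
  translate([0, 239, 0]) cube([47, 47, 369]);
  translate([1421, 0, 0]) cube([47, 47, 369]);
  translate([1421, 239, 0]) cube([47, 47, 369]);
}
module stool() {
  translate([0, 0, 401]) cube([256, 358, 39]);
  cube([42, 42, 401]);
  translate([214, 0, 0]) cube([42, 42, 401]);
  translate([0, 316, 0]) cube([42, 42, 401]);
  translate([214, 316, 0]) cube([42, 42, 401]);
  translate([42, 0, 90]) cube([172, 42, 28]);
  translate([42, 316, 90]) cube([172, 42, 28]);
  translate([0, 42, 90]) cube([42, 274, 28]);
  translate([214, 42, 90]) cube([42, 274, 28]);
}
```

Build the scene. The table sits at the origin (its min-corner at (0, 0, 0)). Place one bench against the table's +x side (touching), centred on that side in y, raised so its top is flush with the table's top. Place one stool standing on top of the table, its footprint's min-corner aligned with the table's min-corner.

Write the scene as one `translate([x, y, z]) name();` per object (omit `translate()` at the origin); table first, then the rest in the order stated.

table();
translate([1702, 233, 261]) bench();
translate([0, 0, 685]) stool();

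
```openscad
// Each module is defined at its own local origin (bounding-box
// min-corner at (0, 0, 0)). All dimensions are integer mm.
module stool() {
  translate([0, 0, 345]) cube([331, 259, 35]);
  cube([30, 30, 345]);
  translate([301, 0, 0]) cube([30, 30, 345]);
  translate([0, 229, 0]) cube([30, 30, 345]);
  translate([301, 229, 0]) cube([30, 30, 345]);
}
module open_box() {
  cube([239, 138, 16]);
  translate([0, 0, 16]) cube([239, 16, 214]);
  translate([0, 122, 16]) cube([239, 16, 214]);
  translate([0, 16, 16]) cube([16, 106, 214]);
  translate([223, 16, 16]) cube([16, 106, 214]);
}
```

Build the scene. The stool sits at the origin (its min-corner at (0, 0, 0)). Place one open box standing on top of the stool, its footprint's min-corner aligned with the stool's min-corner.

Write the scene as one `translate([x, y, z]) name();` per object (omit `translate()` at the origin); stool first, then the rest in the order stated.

stool();
translate([0, 0, 380]) open_box();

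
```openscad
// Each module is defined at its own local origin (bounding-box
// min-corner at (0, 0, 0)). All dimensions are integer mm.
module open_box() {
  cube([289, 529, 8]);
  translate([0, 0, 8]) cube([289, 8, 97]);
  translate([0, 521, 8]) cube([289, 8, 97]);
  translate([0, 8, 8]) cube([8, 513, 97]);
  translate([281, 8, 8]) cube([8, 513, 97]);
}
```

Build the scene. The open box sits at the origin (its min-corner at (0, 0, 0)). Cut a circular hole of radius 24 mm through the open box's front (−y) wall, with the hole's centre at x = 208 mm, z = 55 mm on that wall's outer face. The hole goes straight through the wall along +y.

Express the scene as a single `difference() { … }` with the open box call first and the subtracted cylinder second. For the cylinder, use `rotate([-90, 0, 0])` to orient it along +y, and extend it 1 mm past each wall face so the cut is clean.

difference() {
  open_box();
  translate([208, -1, 55]) rotate([-90, 0, 0]) cylinder(h = 10, r = 24);
}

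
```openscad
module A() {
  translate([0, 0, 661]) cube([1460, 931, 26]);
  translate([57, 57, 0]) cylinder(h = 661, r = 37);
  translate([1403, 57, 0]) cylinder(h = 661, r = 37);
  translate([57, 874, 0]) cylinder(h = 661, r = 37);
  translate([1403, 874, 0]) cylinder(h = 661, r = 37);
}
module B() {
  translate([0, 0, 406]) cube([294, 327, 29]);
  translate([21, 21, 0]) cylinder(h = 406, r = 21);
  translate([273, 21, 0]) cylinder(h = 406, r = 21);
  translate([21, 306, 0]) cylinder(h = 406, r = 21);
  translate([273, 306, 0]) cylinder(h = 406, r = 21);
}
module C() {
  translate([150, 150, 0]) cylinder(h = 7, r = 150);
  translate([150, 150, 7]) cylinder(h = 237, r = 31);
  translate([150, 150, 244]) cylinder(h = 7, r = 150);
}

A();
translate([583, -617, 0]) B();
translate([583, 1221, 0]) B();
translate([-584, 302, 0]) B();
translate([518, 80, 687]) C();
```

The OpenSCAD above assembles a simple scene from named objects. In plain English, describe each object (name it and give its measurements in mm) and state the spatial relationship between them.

A is a table: top 1460 mm (x) × 931 mm (y), 26 mm thick, upper face at z = 687 mm, on four round legs of 74 mm diameter, each leg's bounding box inset 20 mm from the nearest pair of top edges, running from z = 0 to the bottom of the top.

B is a four-legged stool. The seat is a 294×327×29 mm slab whose top surface is at z = 435 mm; four round legs, each 42 mm in diameter, run from the floor (z = 0) to the underside of the seat, each leg's axis is inset half a diameter from the nearest pair of seat edges (so the leg's bounding box is flush with the corner).

C is a spool: two coaxial disc flanges of radius 150 mm and thickness 7 mm, joined by a core cylinder of radius 31 mm and height 237 mm. The lower flange rests on z = 0 and the three cylinders share a vertical axis.

Three stools sit around the table at the −y, +y, −x sides. The spool is on top of the table.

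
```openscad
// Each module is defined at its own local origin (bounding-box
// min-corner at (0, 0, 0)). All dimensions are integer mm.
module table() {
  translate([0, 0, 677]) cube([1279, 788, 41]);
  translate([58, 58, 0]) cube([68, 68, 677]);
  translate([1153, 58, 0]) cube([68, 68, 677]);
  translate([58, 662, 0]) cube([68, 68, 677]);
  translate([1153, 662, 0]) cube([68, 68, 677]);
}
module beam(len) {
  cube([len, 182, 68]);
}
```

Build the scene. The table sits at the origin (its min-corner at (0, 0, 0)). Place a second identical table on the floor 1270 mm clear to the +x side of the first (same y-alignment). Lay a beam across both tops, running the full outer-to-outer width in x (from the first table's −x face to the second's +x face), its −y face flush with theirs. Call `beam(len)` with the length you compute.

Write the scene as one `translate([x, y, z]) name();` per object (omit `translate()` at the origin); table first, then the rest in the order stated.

table();
translate([2549, 0, 0]) table();
translate([0, 0, 718]) beam(3828);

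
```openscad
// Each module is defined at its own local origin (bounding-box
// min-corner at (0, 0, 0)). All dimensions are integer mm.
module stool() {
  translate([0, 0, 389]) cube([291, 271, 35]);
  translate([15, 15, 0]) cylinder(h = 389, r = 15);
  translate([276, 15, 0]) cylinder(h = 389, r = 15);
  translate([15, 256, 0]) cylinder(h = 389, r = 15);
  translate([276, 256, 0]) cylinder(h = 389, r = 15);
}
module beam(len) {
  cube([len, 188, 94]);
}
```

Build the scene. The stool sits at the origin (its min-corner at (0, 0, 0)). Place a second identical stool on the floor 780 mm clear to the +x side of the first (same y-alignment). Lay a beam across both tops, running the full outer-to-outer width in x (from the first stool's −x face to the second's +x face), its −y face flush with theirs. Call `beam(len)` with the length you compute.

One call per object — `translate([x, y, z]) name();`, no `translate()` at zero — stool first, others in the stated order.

stool();
translate([1071, 0, 0]) stool();
translate([0, 0, 424]) beam(1362);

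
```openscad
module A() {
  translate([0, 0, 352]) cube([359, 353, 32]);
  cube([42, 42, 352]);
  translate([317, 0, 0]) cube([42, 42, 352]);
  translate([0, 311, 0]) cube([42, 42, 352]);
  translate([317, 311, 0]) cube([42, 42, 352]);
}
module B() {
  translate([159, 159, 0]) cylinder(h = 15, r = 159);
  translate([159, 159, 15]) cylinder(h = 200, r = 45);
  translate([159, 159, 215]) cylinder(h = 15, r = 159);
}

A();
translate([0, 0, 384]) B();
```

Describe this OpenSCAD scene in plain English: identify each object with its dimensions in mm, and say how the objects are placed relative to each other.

A is a four-legged stool. The seat is a 359×353×32 mm slab whose top surface is at z = 384 mm; four square legs, each 42×42 mm in cross-section, run from the floor (z = 0) to the underside of the seat, each flush with a corner of the seat.

B is a spool: two coaxial disc flanges of radius 159 mm and thickness 15 mm, joined by a core cylinder of radius 45 mm and height 200 mm. The lower flange rests on z = 0 and the three cylinders share a vertical axis.

The spool is on top of the stool.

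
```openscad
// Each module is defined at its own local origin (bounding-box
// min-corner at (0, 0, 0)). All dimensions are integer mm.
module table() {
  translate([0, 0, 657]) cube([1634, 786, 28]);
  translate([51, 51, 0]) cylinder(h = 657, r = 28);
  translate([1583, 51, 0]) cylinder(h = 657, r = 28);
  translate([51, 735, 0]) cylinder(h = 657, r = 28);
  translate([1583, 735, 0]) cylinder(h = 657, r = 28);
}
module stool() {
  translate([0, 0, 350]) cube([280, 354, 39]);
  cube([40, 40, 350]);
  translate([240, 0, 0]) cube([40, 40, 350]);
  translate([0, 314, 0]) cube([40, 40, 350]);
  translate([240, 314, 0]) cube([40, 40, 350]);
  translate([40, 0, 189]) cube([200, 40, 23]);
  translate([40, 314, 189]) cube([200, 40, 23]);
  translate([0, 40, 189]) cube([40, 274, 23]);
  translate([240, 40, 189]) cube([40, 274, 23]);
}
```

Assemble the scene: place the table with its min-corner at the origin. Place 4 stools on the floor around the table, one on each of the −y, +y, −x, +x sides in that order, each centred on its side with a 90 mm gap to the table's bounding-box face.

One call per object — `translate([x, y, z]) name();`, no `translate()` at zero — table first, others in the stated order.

table();
translate([677, -444, 0]) stool();
translate([677, 876, 0]) stool();
translate([-370, 216, 0]) stool();
translate([1724, 216, 0]) stool();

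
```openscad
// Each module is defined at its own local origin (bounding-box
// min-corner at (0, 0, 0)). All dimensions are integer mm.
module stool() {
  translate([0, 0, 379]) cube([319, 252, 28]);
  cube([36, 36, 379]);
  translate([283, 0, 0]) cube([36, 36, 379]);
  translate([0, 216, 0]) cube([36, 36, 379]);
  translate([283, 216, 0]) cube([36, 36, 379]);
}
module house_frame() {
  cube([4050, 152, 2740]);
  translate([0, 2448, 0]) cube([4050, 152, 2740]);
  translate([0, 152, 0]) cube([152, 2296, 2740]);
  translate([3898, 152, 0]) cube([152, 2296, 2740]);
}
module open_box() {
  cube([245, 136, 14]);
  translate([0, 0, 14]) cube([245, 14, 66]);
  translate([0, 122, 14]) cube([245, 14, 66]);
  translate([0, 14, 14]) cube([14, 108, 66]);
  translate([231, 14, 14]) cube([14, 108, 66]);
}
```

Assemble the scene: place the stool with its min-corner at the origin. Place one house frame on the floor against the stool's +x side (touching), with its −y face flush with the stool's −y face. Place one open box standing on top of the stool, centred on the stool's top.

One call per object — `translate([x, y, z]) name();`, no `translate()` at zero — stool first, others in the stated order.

stool();
translate([319, 0, 0]) house_frame();
translate([37, 58, 407]) open_box();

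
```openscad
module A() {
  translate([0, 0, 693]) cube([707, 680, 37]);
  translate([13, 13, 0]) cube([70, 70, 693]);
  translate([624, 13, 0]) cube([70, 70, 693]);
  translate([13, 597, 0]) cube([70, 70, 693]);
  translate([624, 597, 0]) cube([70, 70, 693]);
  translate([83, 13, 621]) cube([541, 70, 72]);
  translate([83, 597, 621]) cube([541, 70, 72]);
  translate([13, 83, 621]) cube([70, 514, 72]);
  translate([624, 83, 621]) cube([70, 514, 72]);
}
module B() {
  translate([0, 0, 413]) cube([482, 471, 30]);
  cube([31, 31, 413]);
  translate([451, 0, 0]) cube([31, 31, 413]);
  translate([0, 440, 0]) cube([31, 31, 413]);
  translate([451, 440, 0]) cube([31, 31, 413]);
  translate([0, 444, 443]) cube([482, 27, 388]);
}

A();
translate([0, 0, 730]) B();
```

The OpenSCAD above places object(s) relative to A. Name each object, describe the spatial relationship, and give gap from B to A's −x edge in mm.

The chair's min-x is at 0; the table's min-x is 0; gap = 0 mm.

A is a table. B is a chair. The chair is on top of the table. The gap from the chair to the table's −x edge is 0 mm.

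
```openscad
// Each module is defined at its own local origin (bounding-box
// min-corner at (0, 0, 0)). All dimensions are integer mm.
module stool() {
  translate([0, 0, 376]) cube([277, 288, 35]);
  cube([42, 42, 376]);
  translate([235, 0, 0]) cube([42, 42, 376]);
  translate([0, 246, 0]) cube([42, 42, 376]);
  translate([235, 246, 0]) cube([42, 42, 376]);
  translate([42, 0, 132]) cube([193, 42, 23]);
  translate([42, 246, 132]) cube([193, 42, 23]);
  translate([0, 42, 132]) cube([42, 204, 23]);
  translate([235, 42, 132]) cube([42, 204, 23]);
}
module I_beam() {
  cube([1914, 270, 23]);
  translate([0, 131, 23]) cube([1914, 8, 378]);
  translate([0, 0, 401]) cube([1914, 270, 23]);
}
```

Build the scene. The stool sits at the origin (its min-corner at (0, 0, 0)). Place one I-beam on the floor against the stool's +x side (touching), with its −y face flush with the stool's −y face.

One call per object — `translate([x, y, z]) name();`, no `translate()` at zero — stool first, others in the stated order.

stool();
translate([277, 0, 0]) I_beam();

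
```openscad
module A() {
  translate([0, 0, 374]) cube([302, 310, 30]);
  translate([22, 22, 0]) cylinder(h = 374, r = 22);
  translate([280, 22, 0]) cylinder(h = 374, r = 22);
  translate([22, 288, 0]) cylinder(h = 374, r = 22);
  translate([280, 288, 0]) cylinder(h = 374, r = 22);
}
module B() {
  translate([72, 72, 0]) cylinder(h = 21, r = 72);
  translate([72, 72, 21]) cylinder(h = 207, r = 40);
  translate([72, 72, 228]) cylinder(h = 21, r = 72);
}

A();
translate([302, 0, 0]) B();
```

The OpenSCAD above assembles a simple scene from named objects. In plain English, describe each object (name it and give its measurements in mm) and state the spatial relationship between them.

A is a simple wooden stool: a rectangular seat 302 mm (x) by 310 mm (y), 30 mm thick, top face at z = 404 mm, on four round legs, each 44 mm in diameter. The legs rest on z = 0, each leg's axis is inset half a diameter from the nearest pair of seat edges (so the leg's bounding box is flush with the corner).

B is a spool: two coaxial disc flanges of radius 72 mm and thickness 21 mm, joined by a core cylinder of radius 40 mm and height 207 mm. The lower flange rests on z = 0 and the three cylinders share a vertical axis.

The spool is against the stool's +x side, with their −y faces flush.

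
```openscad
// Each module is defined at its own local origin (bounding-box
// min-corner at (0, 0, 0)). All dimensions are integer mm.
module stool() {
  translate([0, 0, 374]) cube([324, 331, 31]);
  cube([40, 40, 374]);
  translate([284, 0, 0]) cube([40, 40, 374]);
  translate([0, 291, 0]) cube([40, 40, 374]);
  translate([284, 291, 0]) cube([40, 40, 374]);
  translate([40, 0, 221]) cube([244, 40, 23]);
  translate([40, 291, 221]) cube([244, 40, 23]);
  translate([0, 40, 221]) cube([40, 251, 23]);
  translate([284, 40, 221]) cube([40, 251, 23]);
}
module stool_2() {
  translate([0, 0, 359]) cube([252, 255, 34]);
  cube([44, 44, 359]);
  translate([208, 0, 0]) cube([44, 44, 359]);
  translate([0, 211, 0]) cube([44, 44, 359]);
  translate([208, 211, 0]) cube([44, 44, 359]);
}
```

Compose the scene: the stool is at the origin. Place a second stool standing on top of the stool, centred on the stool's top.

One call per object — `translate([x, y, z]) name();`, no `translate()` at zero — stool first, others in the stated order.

stool();
translate([36, 38, 405]) stool_2();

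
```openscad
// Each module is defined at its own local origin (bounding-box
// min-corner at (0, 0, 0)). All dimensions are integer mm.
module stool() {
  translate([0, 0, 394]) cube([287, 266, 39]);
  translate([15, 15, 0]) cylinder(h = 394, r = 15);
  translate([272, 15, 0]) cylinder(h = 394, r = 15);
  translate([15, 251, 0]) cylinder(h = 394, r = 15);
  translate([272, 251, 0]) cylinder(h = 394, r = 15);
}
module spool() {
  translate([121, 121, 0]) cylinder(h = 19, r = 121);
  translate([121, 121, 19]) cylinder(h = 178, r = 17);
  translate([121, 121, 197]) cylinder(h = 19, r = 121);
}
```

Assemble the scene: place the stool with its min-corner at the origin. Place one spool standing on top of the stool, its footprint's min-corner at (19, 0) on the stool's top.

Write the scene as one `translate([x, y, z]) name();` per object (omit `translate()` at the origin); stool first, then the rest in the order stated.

stool();
translate([19, 0, 433]) spool();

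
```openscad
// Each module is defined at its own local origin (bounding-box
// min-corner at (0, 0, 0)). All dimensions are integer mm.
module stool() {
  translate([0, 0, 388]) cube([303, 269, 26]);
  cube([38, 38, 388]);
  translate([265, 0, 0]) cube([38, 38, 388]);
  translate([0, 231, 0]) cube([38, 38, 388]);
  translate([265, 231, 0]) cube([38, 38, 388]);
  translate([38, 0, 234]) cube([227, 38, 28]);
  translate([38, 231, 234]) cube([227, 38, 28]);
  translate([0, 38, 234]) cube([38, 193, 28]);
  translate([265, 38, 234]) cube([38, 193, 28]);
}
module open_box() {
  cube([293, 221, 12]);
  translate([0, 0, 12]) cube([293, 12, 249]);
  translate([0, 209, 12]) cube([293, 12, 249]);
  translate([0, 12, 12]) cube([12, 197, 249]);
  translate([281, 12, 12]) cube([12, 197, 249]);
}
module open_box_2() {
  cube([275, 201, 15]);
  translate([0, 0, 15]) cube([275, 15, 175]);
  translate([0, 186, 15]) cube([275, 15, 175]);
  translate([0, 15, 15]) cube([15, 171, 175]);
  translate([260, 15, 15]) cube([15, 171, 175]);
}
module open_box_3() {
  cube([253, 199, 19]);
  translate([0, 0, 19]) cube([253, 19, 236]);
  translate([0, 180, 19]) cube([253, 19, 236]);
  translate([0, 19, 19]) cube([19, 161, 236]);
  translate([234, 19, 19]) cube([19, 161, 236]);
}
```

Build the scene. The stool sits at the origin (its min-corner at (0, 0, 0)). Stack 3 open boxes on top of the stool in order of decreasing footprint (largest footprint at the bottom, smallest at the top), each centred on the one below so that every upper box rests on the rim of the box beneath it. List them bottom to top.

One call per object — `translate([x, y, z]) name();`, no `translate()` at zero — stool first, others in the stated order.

stool();
translate([5, 24, 414]) open_box();
translate([14, 34, 675]) open_box_2();
translate([25, 35, 865]) open_box_3();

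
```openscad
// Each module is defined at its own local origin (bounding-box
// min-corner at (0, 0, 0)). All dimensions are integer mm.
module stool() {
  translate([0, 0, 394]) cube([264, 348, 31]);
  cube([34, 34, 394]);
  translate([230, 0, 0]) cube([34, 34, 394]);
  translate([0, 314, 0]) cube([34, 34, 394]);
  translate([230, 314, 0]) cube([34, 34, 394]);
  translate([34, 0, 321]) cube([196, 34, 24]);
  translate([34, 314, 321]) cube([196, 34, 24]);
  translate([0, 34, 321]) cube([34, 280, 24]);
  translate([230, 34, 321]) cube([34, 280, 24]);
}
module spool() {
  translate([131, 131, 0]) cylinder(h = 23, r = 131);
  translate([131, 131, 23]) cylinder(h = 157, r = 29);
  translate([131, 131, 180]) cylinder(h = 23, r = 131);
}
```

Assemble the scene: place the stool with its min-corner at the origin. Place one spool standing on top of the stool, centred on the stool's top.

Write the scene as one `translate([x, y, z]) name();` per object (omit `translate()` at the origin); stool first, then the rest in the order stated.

stool();
translate([1, 43, 425]) spool();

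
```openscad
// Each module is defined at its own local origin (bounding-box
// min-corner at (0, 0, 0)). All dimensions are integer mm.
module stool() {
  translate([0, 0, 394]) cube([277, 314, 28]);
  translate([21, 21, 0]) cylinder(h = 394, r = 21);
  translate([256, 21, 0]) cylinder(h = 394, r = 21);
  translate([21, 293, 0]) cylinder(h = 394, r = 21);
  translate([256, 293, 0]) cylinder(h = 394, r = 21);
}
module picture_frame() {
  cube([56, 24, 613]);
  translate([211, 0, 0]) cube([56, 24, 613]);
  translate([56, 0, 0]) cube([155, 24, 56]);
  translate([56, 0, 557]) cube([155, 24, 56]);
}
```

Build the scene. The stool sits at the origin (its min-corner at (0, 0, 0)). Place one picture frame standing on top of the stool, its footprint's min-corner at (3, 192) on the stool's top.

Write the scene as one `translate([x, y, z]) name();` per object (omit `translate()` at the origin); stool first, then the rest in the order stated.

stool();
translate([3, 192, 422]) picture_frame();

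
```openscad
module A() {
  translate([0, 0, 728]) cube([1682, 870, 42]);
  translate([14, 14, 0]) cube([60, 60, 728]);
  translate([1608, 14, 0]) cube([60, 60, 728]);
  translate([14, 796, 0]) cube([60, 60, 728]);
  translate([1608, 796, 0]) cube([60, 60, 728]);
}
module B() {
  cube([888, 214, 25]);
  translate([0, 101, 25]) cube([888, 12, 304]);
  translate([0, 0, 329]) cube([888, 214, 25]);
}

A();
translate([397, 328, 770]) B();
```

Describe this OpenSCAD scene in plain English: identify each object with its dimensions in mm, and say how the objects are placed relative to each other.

A is a rectangular dining table. The top is 1682×870×42 mm with its upper surface at z = 770 mm. It stands on four 60×60 mm square legs, each inset 14 mm from the nearest pair of top edges, running from the floor to the underside of the top.

B is an I-beam lying along x, 888 mm long. Overall section height 354 mm. Two flanges 214 mm wide (y) and 25 mm thick, one on the floor and one at the top; a web 12 mm thick runs between them, centred on the flange width.

The I-beam is on top of the table, centred.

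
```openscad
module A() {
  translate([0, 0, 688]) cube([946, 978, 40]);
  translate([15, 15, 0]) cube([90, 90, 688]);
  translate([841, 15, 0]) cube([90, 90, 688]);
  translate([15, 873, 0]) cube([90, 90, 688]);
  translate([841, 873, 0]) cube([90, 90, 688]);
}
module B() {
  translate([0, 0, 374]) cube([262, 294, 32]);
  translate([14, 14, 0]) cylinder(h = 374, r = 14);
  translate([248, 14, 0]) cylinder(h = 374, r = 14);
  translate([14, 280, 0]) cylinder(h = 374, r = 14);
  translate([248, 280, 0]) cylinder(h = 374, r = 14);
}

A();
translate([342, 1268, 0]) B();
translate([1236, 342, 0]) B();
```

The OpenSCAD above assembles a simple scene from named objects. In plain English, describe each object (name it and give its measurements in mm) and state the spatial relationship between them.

A is a rectangular dining table. The top is 946×978×40 mm with its upper surface at z = 728 mm. It stands on four 90×90 mm square legs, each inset 15 mm from the nearest pair of top edges, running from the floor to the underside of the top.

B is a four-legged stool. The seat is 262×294 mm, 32 mm thick, top at z = 406 mm. It stands on four round legs, each 28 mm in diameter, from z = 0 to the seat underside, each leg's axis is inset half a diameter from the nearest pair of seat edges (so the leg's bounding box is flush with the corner).

Two stools sit around the table at the +y, +x sides.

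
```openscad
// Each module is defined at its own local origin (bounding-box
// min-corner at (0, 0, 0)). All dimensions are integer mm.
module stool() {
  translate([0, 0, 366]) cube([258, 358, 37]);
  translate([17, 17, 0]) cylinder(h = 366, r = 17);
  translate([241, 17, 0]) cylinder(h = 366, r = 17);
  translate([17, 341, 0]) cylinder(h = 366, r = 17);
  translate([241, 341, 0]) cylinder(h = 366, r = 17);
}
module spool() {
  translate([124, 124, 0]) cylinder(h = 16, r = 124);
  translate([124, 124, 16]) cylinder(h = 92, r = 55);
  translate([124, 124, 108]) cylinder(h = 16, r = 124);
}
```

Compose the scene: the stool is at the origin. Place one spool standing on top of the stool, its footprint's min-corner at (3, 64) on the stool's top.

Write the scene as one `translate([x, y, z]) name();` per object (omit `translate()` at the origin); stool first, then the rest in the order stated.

stool();
translate([3, 64, 403]) spool();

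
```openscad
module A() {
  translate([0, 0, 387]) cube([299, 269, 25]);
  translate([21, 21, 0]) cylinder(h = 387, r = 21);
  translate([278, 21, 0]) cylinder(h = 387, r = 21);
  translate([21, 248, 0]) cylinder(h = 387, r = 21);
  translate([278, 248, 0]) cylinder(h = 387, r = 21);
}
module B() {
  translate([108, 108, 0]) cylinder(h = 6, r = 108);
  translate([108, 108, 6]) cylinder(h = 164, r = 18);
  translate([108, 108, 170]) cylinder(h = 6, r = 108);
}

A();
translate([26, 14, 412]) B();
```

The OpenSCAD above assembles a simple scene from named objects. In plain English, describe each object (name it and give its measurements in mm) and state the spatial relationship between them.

A is a four-legged stool. The seat is 299×269 mm, 25 mm thick, top at z = 412 mm. It stands on four round legs, each 42 mm in diameter, from z = 0 to the seat underside, each leg's axis is inset half a diameter from the nearest pair of seat edges (so the leg's bounding box is flush with the corner).

B is a spool: two coaxial disc flanges of radius 108 mm and thickness 6 mm, joined by a core cylinder of radius 18 mm and height 164 mm. The lower flange rests on z = 0 and the three cylinders share a vertical axis.

The spool is on top of the stool.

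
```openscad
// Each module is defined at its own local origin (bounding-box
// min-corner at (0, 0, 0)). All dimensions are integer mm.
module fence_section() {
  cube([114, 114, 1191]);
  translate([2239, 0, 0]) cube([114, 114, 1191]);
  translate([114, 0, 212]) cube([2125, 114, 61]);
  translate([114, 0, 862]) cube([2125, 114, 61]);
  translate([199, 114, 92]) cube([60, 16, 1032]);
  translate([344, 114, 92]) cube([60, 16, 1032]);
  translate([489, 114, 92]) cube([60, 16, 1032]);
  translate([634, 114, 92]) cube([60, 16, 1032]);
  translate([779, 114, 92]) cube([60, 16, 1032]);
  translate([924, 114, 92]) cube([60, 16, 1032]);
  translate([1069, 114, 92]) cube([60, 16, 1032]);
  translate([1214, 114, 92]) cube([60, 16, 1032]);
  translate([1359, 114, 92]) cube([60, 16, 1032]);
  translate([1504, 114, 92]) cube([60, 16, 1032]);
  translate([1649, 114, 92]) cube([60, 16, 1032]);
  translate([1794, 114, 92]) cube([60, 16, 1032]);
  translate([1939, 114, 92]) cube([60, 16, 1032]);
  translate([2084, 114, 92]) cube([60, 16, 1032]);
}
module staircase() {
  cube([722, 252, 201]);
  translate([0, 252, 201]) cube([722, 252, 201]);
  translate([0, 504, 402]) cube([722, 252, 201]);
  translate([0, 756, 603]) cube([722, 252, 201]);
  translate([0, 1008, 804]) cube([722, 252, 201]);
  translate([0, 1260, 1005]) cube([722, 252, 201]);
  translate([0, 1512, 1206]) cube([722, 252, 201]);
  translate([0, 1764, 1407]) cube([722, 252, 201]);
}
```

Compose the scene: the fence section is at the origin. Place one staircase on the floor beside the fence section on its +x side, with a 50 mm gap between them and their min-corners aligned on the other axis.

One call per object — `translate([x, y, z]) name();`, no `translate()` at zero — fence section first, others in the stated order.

fence_section();
translate([2403, 0, 0]) staircase();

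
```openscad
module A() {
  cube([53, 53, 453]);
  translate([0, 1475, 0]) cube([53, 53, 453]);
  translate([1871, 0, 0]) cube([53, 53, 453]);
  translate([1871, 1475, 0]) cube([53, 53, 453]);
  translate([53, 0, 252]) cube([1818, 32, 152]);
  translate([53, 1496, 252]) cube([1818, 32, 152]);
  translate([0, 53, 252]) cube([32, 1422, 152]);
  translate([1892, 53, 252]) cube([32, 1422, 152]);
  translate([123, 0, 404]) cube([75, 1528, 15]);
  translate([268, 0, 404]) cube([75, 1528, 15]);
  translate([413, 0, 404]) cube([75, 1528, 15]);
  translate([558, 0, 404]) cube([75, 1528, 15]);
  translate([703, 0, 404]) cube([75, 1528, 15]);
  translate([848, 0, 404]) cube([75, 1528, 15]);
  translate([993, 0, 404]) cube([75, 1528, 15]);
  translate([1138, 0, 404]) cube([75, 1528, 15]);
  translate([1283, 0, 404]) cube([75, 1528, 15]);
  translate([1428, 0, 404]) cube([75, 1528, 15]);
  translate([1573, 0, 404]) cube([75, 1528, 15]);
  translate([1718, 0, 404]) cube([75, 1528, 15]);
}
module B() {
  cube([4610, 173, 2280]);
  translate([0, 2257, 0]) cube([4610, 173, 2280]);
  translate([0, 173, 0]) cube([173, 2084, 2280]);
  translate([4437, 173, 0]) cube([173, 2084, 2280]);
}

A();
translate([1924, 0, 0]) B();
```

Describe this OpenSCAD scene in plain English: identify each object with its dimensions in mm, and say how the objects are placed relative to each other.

A is a bed frame 1924 mm long (x) by 1528 mm wide (y). Four 53×53 mm corner posts, 453 mm tall, at the corners of the footprint. Four rails of 32 mm thickness and 152 mm height run between adjacent posts with their undersides at z = 252 mm, their outer faces flush with the outside of the frame (the two x-running rails run between the posts' inner faces; the two y-running rails run between the posts' inner faces). 12 slats, each 75 mm wide (x) and 15 mm thick, lie across the top of the two x-running rails, running the full 1528 mm width of the frame in y; the slats are evenly spaced along x between the inner faces of the end posts with equal gaps (rounded down to the nearest mm) at the −x end and between each pair — any rounding remainder accumulates at the +x end.

B is the wall frame of a small rectangular building: four walls, each 2280 mm tall and 173 mm thick, enclosing a footprint 4610 mm (x) by 2430 mm (y) outside-to-outside, with no floor or roof. The front and back walls (the −y and +y sides) span the full width; the two side walls fit between them.

The house frame is against the bed frame's +x side, with their −y faces flush.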